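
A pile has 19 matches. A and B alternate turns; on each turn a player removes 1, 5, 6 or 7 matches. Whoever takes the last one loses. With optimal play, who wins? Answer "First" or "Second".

Mark each pile size as W (mover wins) or L (mover loses):
i:   0  1  2  3  4  5  6  7  8  9 10 11 12 13 14 15 16 17 18 19
     W  L  W  L  W  L  W  W  W  W  W  W  W  L  W  L  W  L  W  W
Position 19 is W, so the first player wins.

First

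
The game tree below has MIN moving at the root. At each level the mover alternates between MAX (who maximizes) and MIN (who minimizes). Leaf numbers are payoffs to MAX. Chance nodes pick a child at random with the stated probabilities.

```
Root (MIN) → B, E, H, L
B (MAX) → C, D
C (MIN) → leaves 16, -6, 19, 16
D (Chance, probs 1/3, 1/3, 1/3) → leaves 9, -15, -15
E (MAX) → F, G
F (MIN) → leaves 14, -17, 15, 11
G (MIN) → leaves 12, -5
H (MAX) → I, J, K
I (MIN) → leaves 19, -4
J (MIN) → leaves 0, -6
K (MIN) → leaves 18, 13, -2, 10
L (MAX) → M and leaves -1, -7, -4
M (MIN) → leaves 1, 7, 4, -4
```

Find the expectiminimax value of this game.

C (MIN): min(16, -6, 19, 16) = -6
D (Chance): 1/3·9 + 1/3·-15 + 1/3·-15 = -7
B (MAX): max(-6, -7) = -6
F (MIN): min(14, -17, 15, 11) = -17
G (MIN): min(12, -5) = -5
E (MAX): max(-17, -5) = -5
I (MIN): min(19, -4) = -4
J (MIN): min(0, -6) = -6
K (MIN): min(18, 13, -2, 10) = -2
H (MAX): max(-4, -6, -2) = -2
M (MIN): min(1, 7, 4, -4) = -4
L (MAX): max(-4, -1, -7, -4) = -1
Root (MIN): min(-6, -5, -2, -1) = -6

-6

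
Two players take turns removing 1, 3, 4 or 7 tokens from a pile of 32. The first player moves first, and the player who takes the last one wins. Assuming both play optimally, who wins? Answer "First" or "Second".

Positions where the player to move wins (W) vs loses (L):
i:   0  1  2  3  4  5  6  7  8  9 10 11 12 13 14 15 16 17 18 19 20 21 22 23 24 25 26 27 28 29 30 31 32
     L  W  L  W  W  W  W  W  L  W  L  W  W  W  W  W  L  W  L  W  W  W  W  W  L  W  L  W  W  W  W  W  L
Position 32 is L, so the second player wins.

Second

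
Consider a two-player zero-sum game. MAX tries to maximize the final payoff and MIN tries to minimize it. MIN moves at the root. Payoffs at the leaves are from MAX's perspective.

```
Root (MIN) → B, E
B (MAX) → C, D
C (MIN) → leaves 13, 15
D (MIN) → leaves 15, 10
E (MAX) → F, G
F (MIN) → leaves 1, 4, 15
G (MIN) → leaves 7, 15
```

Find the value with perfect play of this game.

C (MIN): min(13, 15) = 13
D (MIN): min(15, 10) = 10
B (MAX): max(13, 10) = 13
F (MIN): min(1, 4, 15) = 1
G (MIN): min(7, 15) = 7
E (MAX): max(1, 7) = 7
Root (MIN): min(13, 7) = 7

7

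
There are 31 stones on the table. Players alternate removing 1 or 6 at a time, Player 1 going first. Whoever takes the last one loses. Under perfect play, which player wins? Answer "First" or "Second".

Mark each pile size as W (mover wins) or L (mover loses):
i:   0  1  2  3  4  5  6  7  8  9 10 11 12 13 14 15 16 17 18 19 20 21 22 23 24 25 26 27 28 29 30 31
     W  L  W  L  W  L  W  W  L  W  L  W  L  W  W  L  W  L  W  L  W  W  L  W  L  W  L  W  W  L  W  L
Position 31 is L, so the second player wins.

Second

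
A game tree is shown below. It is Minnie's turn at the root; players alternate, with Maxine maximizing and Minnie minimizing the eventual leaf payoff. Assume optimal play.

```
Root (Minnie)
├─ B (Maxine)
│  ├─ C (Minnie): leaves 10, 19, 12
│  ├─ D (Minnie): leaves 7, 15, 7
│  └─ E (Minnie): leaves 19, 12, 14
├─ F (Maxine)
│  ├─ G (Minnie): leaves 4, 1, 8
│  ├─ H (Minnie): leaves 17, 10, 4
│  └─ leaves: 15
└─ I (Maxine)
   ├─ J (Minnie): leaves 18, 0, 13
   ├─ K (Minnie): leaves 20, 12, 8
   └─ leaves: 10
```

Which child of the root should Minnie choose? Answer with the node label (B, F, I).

C (Minnie): min(10, 19, 12) = 10
D (Minnie): min(7, 15, 7) = 7
E (Minnie): min(19, 12, 14) = 12
B (Maxine): max(10, 7, 12) = 12
G (Minnie): min(4, 1, 8) = 1
H (Minnie): min(17, 10, 4) = 4
F (Maxine): max(1, 4, 15) = 15
J (Minnie): min(18, 0, 13) = 0
K (Minnie): min(20, 12, 8) = 8
I (Maxine): max(0, 8, 10) = 10
Root (Minnie): min(12, 15, 10) = 10
Minnie picks the child with the lowest value: I (value 10).

I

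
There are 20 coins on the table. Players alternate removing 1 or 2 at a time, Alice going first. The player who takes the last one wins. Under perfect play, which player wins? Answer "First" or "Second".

Positions where the player to move wins (W) vs loses (L):
i:   0  1  2  3  4  5  6  7  8  9 10 11 12 13 14 15 16 17 18 19 20
     L  W  W  L  W  W  L  W  W  L  W  W  L  W  W  L  W  W  L  W  W
Position 20 is W, so the first player wins.

First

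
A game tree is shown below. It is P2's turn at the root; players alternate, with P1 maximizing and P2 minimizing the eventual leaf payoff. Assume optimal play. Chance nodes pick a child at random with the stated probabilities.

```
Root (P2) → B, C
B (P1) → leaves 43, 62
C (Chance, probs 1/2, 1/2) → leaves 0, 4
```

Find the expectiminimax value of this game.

B (P1): max(43, 62) = 62
C (Chance): 1/2·0 + 1/2·4 = 2
Root (P2): min(62, 2) = 2

2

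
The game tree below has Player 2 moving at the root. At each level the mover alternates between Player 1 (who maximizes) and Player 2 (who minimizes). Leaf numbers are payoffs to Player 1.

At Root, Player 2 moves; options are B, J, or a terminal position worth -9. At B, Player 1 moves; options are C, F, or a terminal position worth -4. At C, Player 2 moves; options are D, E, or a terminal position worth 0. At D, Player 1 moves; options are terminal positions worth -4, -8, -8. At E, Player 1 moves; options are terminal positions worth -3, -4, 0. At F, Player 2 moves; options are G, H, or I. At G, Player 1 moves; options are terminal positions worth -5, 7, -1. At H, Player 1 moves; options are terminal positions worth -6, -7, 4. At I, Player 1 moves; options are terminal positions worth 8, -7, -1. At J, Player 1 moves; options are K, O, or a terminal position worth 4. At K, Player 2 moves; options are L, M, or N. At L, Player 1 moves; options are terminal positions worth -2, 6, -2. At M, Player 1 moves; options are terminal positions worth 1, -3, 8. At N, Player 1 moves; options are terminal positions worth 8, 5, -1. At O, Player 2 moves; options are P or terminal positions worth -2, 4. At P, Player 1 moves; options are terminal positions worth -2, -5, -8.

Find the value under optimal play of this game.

-9

D (Player 1): max(-4, -8, -8) = -4
E (Player 1): max(-3, -4, 0) = 0
C (Player 2): min(-4, 0, 0) = -4
G (Player 1): max(-5, 7, -1) = 7
H (Player 1): max(-6, -7, 4) = 4
I (Player 1): max(8, -7, -1) = 8
F (Player 2): min(7, 4, 8) = 4
B (Player 1): max(-4, 4, -4) = 4
L (Player 1): max(-2, 6, -2) = 6
M (Player 1): max(1, -3, 8) = 8
N (Player 1): max(8, 5, -1) = 8
K (Player 2): min(6, 8, 8) = 6
P (Player 1): max(-2, -5, -8) = -2
O (Player 2): min(-2, -2, 4) = -2
J (Player 1): max(6, -2, 4) = 6
Root (Player 2): min(4, 6, -9) = -9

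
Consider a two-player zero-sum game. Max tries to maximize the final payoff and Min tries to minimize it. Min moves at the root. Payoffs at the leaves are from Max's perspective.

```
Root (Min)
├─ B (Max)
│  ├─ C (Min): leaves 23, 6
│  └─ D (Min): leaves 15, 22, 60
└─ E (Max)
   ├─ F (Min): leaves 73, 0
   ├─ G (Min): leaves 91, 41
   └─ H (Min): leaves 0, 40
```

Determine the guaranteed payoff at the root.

15

C (Min): min(23, 6) = 6
D (Min): min(15, 22, 60) = 15
B (Max): max(6, 15) = 15
F (Min): min(73, 0) = 0
G (Min): min(91, 41) = 41
H (Min): min(0, 40) = 0
E (Max): max(0, 41, 0) = 41
Root (Min): min(15, 41) = 15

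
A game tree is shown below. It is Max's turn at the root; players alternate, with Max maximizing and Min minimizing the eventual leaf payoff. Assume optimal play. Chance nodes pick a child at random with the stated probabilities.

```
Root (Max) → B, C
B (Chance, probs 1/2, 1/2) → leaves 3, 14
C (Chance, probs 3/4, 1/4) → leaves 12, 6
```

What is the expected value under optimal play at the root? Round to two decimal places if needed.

10.5

B (Chance): 1/2·3 + 1/2·14 = 8.5
C (Chance): 3/4·12 + 1/4·6 = 10.5
Root (Max): max(8.5, 10.5) = 10.5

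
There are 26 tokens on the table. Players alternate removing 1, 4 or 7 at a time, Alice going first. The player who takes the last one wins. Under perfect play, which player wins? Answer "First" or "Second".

Second

i:   0  1  2  3  4  5  6  7  8  9 10 11 12 13 14 15 16 17 18 19 20 21 22 23 24 25 26
     L  W  L  W  W  L  W  W  L  W  L  W  W  L  W  W  L  W  L  W  W  L  W  W  L  W  L
Position 26 is L, so the second player wins.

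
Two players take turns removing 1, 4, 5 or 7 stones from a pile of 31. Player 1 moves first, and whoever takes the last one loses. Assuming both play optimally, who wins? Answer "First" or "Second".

First

i:   0  1  2  3  4  5  6  7  8  9 10 11 12 13 14 15 16 17 18 19 20 21 22 23 24 25 26 27 28 29 30 31
     W  L  W  L  W  W  W  W  W  L  W  L  W  W  W  W  W  L  W  L  W  W  W  W  W  L  W  L  W  W  W  W
Position 31 is W, so the first player wins.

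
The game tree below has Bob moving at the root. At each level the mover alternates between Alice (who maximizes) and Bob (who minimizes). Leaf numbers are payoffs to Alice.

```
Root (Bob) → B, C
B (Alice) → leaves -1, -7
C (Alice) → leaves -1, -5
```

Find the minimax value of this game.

B (Alice): max(-1, -7) = -1
C (Alice): max(-1, -5) = -1
Root (Bob): min(-1, -1) = -1

-1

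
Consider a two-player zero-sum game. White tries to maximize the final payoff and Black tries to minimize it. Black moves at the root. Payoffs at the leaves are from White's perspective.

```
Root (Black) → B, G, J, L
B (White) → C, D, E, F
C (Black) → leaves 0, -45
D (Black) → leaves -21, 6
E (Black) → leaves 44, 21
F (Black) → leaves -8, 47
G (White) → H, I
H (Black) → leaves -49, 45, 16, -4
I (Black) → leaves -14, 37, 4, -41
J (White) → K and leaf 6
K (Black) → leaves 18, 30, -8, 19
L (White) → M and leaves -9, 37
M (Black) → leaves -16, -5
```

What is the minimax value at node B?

21

C: min(0, -45) = -45
D: min(-21, 6) = -21
E: min(44, 21) = 21
F: min(-8, 47) = -8
B: max(-45, -21, 21, -8) = 21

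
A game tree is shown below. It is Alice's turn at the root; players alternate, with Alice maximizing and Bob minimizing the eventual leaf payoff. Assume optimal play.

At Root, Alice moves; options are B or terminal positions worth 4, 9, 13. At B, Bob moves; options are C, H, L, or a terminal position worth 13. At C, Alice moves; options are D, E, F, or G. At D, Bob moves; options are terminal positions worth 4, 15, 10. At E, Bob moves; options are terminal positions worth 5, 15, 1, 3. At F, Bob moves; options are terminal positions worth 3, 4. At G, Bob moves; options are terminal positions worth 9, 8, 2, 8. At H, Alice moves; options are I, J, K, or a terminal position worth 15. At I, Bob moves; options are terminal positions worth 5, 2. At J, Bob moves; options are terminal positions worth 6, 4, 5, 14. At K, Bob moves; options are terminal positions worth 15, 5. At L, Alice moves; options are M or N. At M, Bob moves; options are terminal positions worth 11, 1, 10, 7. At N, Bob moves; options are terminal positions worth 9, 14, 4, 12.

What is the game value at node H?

I: min(5, 2) = 2
J: min(6, 4, 5, 14) = 4
K: min(15, 5) = 5
H: max(2, 4, 5, 15) = 15

15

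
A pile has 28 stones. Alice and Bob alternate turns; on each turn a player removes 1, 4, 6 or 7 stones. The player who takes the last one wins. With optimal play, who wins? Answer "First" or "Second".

Second

Positions where the player to move wins (W) vs loses (L):
i:   0  1  2  3  4  5  6  7  8  9 10 11 12 13 14 15 16 17 18 19 20 21 22 23 24 25 26 27 28
     L  W  L  W  W  L  W  W  W  W  L  W  W  L  W  L  W  W  L  W  W  W  W  L  W  W  L  W  L
Position 28 is L, so the second player wins.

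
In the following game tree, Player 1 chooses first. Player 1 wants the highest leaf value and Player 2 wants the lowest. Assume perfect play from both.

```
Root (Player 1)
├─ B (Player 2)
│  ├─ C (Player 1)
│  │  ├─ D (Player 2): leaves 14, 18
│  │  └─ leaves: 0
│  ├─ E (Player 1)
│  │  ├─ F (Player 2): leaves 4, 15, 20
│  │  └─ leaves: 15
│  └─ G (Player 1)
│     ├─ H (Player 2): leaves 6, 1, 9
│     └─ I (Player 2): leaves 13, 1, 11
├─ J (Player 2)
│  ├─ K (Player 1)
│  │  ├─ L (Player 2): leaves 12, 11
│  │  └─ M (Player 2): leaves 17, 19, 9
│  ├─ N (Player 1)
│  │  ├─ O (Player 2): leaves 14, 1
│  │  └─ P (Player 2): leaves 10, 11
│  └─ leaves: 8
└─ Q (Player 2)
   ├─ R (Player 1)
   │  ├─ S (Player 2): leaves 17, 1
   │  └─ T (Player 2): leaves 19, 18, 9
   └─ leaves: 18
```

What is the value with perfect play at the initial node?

9

D (Player 2): min(14, 18) = 14
C (Player 1): max(14, 0) = 14
F (Player 2): min(4, 15, 20) = 4
E (Player 1): max(4, 15) = 15
H (Player 2): min(6, 1, 9) = 1
I (Player 2): min(13, 1, 11) = 1
G (Player 1): max(1, 1) = 1
B (Player 2): min(14, 15, 1) = 1
L (Player 2): min(12, 11) = 11
M (Player 2): min(17, 19, 9) = 9
K (Player 1): max(11, 9) = 11
O (Player 2): min(14, 1) = 1
P (Player 2): min(10, 11) = 10
N (Player 1): max(1, 10) = 10
J (Player 2): min(11, 10, 8) = 8
S (Player 2): min(17, 1) = 1
T (Player 2): min(19, 18, 9) = 9
R (Player 1): max(1, 9) = 9
Q (Player 2): min(9, 18) = 9
Root (Player 1): max(1, 8, 9) = 9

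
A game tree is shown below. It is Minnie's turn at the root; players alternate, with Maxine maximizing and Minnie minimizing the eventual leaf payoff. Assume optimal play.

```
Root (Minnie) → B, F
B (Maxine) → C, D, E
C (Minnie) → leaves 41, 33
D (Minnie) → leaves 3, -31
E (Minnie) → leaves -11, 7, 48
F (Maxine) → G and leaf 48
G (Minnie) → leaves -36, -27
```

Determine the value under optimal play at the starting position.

C (Minnie): min(41, 33) = 33
D (Minnie): min(3, -31) = -31
E (Minnie): min(-11, 7, 48) = -11
B (Maxine): max(33, -31, -11) = 33
G (Minnie): min(-36, -27) = -36
F (Maxine): max(-36, 48) = 48
Root (Minnie): min(33, 48) = 33

33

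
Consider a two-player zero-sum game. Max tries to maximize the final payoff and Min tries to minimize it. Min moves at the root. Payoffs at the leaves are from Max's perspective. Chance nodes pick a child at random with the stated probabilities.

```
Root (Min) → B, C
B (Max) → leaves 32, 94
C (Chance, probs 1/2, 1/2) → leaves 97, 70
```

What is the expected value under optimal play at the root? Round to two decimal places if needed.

83.5

B (Max): max(32, 94) = 94
C (Chance): 1/2·97 + 1/2·70 = 83.5
Root (Min): min(94, 83.5) = 83.5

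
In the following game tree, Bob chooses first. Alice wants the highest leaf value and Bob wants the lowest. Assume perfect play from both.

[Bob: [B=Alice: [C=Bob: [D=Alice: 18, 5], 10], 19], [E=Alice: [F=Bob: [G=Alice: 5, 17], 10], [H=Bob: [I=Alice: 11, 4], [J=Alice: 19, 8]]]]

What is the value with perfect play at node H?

11

I: max(11, 4) = 11
J: max(19, 8) = 19
H: min(11, 19) = 11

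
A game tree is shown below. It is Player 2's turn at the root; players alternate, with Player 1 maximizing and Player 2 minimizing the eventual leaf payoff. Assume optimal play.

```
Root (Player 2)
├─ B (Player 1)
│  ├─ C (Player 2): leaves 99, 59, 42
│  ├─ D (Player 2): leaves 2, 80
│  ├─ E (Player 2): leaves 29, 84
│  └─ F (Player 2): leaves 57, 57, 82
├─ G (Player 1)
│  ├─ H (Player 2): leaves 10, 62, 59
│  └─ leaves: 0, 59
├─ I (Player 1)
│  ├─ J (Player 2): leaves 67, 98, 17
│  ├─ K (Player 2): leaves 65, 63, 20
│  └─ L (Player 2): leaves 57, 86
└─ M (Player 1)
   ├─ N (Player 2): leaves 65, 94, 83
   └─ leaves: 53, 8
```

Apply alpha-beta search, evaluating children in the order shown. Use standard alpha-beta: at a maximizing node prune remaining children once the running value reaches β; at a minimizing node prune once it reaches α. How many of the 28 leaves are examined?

C [α=-∞,β=+∞]: v=42
D [α=42,β=+∞]: v=2 after child 1 ≤ α → α-cutoff, skip 1
E [α=42,β=+∞]: v=29 after child 1 ≤ α → α-cutoff, skip 1
F [α=42,β=+∞]: v=57
B [α=-∞,β=+∞]: v=57
H [α=-∞,β=57]: v=10
G [α=-∞,β=57]: v=59
J [α=-∞,β=57]: v=17
K [α=17,β=57]: v=20
L [α=20,β=57]: v=57
I [α=-∞,β=57]: v=57
N [α=-∞,β=57]: v=65
M [α=-∞,β=57]: v=65 after child 1 ≥ β → β-cutoff, skip 2
Root [α=-∞,β=+∞]: v=57
Leaves evaluated: 24 of 28.

24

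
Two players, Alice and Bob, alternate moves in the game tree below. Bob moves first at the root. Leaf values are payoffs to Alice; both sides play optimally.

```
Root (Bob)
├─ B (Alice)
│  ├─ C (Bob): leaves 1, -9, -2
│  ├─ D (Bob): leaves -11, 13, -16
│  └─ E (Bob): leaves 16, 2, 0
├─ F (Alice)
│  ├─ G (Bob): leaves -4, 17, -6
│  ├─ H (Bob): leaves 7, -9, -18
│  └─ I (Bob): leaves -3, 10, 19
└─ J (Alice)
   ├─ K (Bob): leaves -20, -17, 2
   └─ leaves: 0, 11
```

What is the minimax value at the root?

C (Bob): min(1, -9, -2) = -9
D (Bob): min(-11, 13, -16) = -16
E (Bob): min(16, 2, 0) = 0
B (Alice): max(-9, -16, 0) = 0
G (Bob): min(-4, 17, -6) = -6
H (Bob): min(7, -9, -18) = -18
I (Bob): min(-3, 10, 19) = -3
F (Alice): max(-6, -18, -3) = -3
K (Bob): min(-20, -17, 2) = -20
J (Alice): max(-20, 0, 11) = 11
Root (Bob): min(0, -3, 11) = -3

-3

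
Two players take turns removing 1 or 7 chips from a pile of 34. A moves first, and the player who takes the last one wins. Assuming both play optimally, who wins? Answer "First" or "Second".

Second

Compute winning (W) and losing (L) positions by backward induction:
i:   0  1  2  3  4  5  6  7  8  9 10 11 12 13 14 15 16 17 18 19 20 21 22 23 24 25 26 27 28 29 30 31 32 33 34
     L  W  L  W  L  W  L  W  L  W  L  W  L  W  L  W  L  W  L  W  L  W  L  W  L  W  L  W  L  W  L  W  L  W  L
Position 34 is L, so the second player wins.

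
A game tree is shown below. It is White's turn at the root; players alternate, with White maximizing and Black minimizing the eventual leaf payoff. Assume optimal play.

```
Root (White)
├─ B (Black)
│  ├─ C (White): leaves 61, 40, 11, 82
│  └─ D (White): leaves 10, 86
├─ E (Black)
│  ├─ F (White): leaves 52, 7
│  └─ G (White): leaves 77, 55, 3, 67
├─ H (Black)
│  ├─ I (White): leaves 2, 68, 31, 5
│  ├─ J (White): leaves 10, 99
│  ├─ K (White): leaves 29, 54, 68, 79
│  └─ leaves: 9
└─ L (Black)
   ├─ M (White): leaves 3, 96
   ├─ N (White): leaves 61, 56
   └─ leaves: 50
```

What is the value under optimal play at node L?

50

M: max(3, 96) = 96
N: max(61, 56) = 61
L: min(96, 61, 50) = 50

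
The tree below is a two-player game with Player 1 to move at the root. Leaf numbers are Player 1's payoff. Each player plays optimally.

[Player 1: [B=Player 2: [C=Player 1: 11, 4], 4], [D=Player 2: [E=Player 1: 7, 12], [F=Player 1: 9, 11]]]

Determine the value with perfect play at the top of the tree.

C (Player 1): max(11, 4) = 11
B (Player 2): min(11, 4) = 4
E (Player 1): max(7, 12) = 12
F (Player 1): max(9, 11) = 11
D (Player 2): min(12, 11) = 11
Root (Player 1): max(4, 11) = 11

11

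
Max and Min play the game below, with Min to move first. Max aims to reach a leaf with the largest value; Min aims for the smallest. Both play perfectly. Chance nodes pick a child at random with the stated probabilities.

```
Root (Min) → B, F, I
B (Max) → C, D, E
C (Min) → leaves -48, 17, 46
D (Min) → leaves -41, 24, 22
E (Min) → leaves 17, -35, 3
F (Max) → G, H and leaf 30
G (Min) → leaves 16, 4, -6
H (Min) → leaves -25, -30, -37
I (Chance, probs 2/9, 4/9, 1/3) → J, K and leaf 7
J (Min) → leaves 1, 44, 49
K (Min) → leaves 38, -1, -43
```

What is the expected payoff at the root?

C (Min): min(-48, 17, 46) = -48
D (Min): min(-41, 24, 22) = -41
E (Min): min(17, -35, 3) = -35
B (Max): max(-48, -41, -35) = -35
G (Min): min(16, 4, -6) = -6
H (Min): min(-25, -30, -37) = -37
F (Max): max(-6, -37, 30) = 30
J (Min): min(1, 44, 49) = 1
K (Min): min(38, -1, -43) = -43
I (Chance): 2/9·1 + 4/9·-43 + 1/3·7 = -16.56
Root (Min): min(-35, 30, -16.56) = -35

-35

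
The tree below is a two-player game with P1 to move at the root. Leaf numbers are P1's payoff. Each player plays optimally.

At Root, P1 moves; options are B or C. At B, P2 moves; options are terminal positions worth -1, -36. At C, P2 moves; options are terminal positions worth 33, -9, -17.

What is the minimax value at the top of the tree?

B (P2): min(-1, -36) = -36
C (P2): min(33, -9, -17) = -17
Root (P1): max(-36, -17) = -17

-17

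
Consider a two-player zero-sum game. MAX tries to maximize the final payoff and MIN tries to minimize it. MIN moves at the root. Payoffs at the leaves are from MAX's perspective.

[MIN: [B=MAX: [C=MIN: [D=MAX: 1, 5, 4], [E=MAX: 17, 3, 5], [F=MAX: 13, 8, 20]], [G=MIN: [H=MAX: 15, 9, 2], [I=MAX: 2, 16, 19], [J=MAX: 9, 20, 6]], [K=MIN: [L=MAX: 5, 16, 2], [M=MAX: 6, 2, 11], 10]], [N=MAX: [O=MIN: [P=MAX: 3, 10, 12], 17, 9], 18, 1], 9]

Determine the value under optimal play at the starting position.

9

D (MAX): max(1, 5, 4) = 5
E (MAX): max(17, 3, 5) = 17
F (MAX): max(13, 8, 20) = 20
C (MIN): min(5, 17, 20) = 5
H (MAX): max(15, 9, 2) = 15
I (MAX): max(2, 16, 19) = 19
J (MAX): max(9, 20, 6) = 20
G (MIN): min(15, 19, 20) = 15
L (MAX): max(5, 16, 2) = 16
M (MAX): max(6, 2, 11) = 11
K (MIN): min(16, 11, 10) = 10
B (MAX): max(5, 15, 10) = 15
P (MAX): max(3, 10, 12) = 12
O (MIN): min(12, 17, 9) = 9
N (MAX): max(9, 18, 1) = 18
Root (MIN): min(15, 18, 9) = 9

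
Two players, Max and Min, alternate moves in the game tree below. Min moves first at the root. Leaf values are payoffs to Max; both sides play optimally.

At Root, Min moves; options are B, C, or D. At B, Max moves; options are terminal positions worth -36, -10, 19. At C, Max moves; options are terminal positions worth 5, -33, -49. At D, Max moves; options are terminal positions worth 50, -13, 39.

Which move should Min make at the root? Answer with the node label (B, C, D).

B (Max): max(-36, -10, 19) = 19
C (Max): max(5, -33, -49) = 5
D (Max): max(50, -13, 39) = 50
Root (Min): min(19, 5, 50) = 5
Min picks the child with the lowest value: C (value 5).

C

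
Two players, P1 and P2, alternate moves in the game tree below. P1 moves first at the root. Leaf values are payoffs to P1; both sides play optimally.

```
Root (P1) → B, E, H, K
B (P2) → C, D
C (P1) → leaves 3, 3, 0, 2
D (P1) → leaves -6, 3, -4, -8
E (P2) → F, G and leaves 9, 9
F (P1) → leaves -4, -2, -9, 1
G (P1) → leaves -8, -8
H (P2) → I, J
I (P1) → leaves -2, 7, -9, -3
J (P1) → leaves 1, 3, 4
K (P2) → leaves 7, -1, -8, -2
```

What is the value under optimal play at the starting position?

C (P1): max(3, 3, 0, 2) = 3
D (P1): max(-6, 3, -4, -8) = 3
B (P2): min(3, 3) = 3
F (P1): max(-4, -2, -9, 1) = 1
G (P1): max(-8, -8) = -8
E (P2): min(1, -8, 9, 9) = -8
I (P1): max(-2, 7, -9, -3) = 7
J (P1): max(1, 3, 4) = 4
H (P2): min(7, 4) = 4
K (P2): min(7, -1, -8, -2) = -8
Root (P1): max(3, -8, 4, -8) = 4

4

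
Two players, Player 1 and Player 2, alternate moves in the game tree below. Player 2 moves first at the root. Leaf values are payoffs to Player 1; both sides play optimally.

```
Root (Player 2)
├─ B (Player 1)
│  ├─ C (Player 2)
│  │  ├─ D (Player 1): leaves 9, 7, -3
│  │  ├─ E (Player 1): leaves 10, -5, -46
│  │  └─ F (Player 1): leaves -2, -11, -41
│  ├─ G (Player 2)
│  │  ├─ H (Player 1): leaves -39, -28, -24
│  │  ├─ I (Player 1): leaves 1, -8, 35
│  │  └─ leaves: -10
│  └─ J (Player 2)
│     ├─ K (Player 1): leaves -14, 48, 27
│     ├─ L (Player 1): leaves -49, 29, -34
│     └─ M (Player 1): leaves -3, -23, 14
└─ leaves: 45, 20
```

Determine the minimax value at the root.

14

D (Player 1): max(9, 7, -3) = 9
E (Player 1): max(10, -5, -46) = 10
F (Player 1): max(-2, -11, -41) = -2
C (Player 2): min(9, 10, -2) = -2
H (Player 1): max(-39, -28, -24) = -24
I (Player 1): max(1, -8, 35) = 35
G (Player 2): min(-24, 35, -10) = -24
K (Player 1): max(-14, 48, 27) = 48
L (Player 1): max(-49, 29, -34) = 29
M (Player 1): max(-3, -23, 14) = 14
J (Player 2): min(48, 29, 14) = 14
B (Player 1): max(-2, -24, 14) = 14
Root (Player 2): min(14, 45, 20) = 14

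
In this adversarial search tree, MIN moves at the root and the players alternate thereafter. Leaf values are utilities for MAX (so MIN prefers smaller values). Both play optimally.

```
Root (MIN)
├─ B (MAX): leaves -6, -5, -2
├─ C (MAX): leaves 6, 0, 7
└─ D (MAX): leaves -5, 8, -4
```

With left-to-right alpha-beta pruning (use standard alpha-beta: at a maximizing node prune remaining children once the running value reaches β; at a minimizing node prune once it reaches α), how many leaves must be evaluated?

B [α=-∞,β=+∞]: v=-2
C [α=-∞,β=-2]: v=6 after child 1 ≥ β → β-cutoff, skip 2
D [α=-∞,β=-2]: v=8 after child 2 ≥ β → β-cutoff, skip 1
Root [α=-∞,β=+∞]: v=-2
Leaves evaluated: 6 of 9.

6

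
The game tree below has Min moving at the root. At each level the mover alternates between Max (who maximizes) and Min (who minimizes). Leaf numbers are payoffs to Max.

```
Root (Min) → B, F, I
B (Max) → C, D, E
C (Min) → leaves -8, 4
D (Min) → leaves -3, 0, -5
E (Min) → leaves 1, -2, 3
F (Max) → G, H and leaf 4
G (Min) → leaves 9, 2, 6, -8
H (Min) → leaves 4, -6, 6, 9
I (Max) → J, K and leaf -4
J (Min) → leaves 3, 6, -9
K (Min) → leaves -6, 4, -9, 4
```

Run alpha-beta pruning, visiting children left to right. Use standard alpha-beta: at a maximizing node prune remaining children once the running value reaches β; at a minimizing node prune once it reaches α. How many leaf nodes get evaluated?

24

C [α=-∞,β=+∞]: v=-8
D [α=-8,β=+∞]: v=-5
E [α=-5,β=+∞]: v=-2
B [α=-∞,β=+∞]: v=-2
G [α=-∞,β=-2]: v=-8
H [α=-8,β=-2]: v=-6
F [α=-∞,β=-2]: v=4
J [α=-∞,β=-2]: v=-9
K [α=-9,β=-2]: v=-9 after child 3 ≤ α → α-cutoff, skip 1
I [α=-∞,β=-2]: v=-4
Root [α=-∞,β=+∞]: v=-4
Leaves evaluated: 24 of 25.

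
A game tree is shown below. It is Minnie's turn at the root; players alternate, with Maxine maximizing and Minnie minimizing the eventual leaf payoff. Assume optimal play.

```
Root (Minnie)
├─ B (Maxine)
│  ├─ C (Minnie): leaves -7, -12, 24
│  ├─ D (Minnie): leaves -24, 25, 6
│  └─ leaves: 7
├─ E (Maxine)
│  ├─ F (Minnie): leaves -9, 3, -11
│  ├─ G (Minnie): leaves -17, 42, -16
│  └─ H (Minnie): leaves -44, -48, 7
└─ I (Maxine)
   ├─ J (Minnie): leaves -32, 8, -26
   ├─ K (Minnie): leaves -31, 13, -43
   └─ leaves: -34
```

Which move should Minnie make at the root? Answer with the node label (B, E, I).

C (Minnie): min(-7, -12, 24) = -12
D (Minnie): min(-24, 25, 6) = -24
B (Maxine): max(-12, -24, 7) = 7
F (Minnie): min(-9, 3, -11) = -11
G (Minnie): min(-17, 42, -16) = -17
H (Minnie): min(-44, -48, 7) = -48
E (Maxine): max(-11, -17, -48) = -11
J (Minnie): min(-32, 8, -26) = -32
K (Minnie): min(-31, 13, -43) = -43
I (Maxine): max(-32, -43, -34) = -32
Root (Minnie): min(7, -11, -32) = -32
Minnie picks the child with the lowest value: I (value -32).

I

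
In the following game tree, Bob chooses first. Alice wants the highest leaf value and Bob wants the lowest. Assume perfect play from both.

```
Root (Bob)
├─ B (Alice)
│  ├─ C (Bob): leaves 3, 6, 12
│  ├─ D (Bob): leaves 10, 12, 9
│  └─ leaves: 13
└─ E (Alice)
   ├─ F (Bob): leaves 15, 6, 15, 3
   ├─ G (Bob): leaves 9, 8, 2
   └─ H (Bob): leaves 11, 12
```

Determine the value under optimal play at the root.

11

C (Bob): min(3, 6, 12) = 3
D (Bob): min(10, 12, 9) = 9
B (Alice): max(3, 9, 13) = 13
F (Bob): min(15, 6, 15, 3) = 3
G (Bob): min(9, 8, 2) = 2
H (Bob): min(11, 12) = 11
E (Alice): max(3, 2, 11) = 11
Root (Bob): min(13, 11) = 11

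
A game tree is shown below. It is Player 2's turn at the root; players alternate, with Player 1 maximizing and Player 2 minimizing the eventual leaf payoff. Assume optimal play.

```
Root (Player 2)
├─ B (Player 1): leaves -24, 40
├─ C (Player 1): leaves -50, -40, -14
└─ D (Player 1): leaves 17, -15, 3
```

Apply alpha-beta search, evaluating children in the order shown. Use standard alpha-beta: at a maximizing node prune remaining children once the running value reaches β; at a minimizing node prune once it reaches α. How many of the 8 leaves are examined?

B [α=-∞,β=+∞]: v=40
C [α=-∞,β=40]: v=-14
D [α=-∞,β=-14]: v=17 after child 1 ≥ β → β-cutoff, skip 2
Root [α=-∞,β=+∞]: v=-14
Leaves evaluated: 6 of 8.

6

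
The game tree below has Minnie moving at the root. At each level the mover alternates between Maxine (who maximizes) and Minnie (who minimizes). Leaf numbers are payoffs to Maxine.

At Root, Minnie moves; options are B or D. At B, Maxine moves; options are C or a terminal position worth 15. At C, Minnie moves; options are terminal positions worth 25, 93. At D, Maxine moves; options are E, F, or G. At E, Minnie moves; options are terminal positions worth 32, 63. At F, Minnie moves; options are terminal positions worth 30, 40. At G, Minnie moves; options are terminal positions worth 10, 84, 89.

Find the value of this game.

C (Minnie): min(25, 93) = 25
B (Maxine): max(25, 15) = 25
E (Minnie): min(32, 63) = 32
F (Minnie): min(30, 40) = 30
G (Minnie): min(10, 84, 89) = 10
D (Maxine): max(32, 30, 10) = 32
Root (Minnie): min(25, 32) = 25

25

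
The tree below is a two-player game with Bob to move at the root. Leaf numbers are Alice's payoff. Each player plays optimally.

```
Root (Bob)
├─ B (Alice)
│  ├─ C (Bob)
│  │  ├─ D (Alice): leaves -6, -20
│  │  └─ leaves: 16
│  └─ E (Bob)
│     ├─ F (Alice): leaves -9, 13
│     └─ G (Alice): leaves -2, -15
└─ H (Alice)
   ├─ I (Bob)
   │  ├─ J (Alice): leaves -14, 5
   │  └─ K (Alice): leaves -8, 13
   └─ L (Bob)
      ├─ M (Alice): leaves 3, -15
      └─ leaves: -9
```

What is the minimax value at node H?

5

J: max(-14, 5) = 5
K: max(-8, 13) = 13
I: min(5, 13) = 5
M: max(3, -15) = 3
L: min(3, -9) = -9
H: max(5, -9) = 5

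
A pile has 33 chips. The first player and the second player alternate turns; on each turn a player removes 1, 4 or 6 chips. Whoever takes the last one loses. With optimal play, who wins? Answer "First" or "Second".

Second

W/L table (W = player to move can force a win):
i:   0  1  2  3  4  5  6  7  8  9 10 11 12 13 14 15 16 17 18 19 20 21 22 23 24 25 26 27 28 29 30 31 32 33
     W  L  W  L  W  W  L  W  L  W  W  L  W  L  W  W  L  W  L  W  W  L  W  L  W  W  L  W  L  W  W  L  W  L
Position 33 is L, so the second player wins.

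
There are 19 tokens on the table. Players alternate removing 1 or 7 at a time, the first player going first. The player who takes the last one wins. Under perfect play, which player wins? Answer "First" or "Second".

i:   0  1  2  3  4  5  6  7  8  9 10 11 12 13 14 15 16 17 18 19
     L  W  L  W  L  W  L  W  L  W  L  W  L  W  L  W  L  W  L  W
Position 19 is W, so the first player wins.

First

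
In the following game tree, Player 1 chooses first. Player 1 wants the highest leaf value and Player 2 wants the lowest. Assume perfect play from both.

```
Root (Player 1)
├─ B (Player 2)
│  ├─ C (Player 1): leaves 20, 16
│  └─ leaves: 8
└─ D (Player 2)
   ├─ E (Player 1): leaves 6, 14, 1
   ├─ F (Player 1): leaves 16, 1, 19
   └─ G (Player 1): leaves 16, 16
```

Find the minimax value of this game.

C (Player 1): max(20, 16) = 20
B (Player 2): min(20, 8) = 8
E (Player 1): max(6, 14, 1) = 14
F (Player 1): max(16, 1, 19) = 19
G (Player 1): max(16, 16) = 16
D (Player 2): min(14, 19, 16) = 14
Root (Player 1): max(8, 14) = 14

14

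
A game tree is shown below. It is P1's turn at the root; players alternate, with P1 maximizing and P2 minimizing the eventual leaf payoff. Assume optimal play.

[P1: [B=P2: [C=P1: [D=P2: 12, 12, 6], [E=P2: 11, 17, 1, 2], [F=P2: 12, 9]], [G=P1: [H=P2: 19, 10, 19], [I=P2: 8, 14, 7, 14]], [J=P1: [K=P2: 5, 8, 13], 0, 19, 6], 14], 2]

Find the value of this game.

9

D (P2): min(12, 12, 6) = 6
E (P2): min(11, 17, 1, 2) = 1
F (P2): min(12, 9) = 9
C (P1): max(6, 1, 9) = 9
H (P2): min(19, 10, 19) = 10
I (P2): min(8, 14, 7, 14) = 7
G (P1): max(10, 7) = 10
K (P2): min(5, 8, 13) = 5
J (P1): max(5, 0, 19, 6) = 19
B (P2): min(9, 10, 19, 14) = 9
Root (P1): max(9, 2) = 9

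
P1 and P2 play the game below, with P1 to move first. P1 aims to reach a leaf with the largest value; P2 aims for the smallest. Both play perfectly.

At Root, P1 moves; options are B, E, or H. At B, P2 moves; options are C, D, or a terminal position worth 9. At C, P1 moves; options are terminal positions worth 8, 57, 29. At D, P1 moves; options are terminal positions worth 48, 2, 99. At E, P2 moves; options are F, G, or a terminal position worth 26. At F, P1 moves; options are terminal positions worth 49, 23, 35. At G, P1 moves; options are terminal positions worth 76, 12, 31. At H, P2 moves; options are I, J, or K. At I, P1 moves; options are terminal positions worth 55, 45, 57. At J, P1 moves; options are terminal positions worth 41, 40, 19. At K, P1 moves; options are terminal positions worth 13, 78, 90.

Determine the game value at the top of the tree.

C (P1): max(8, 57, 29) = 57
D (P1): max(48, 2, 99) = 99
B (P2): min(57, 99, 9) = 9
F (P1): max(49, 23, 35) = 49
G (P1): max(76, 12, 31) = 76
E (P2): min(49, 76, 26) = 26
I (P1): max(55, 45, 57) = 57
J (P1): max(41, 40, 19) = 41
K (P1): max(13, 78, 90) = 90
H (P2): min(57, 41, 90) = 41
Root (P1): max(9, 26, 41) = 41

41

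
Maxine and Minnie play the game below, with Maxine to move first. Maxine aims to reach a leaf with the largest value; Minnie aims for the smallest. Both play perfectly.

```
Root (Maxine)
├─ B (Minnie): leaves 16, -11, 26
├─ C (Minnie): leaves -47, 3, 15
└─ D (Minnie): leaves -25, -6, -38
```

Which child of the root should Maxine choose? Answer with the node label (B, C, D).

B (Minnie): min(16, -11, 26) = -11
C (Minnie): min(-47, 3, 15) = -47
D (Minnie): min(-25, -6, -38) = -38
Root (Maxine): max(-11, -47, -38) = -11
Maxine picks the child with the highest value: B (value -11).

B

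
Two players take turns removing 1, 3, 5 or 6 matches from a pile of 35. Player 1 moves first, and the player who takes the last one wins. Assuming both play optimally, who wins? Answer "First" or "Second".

Second

Positions where the player to move wins (W) vs loses (L):
i:   0  1  2  3  4  5  6  7  8  9 10 11 12 13 14 15 16 17 18 19 20 21 22 23 24 25 26 27 28 29 30 31 32 33 34 35
     L  W  L  W  L  W  W  W  W  W  W  L  W  L  W  L  W  W  W  W  W  W  L  W  L  W  L  W  W  W  W  W  W  L  W  L
Position 35 is L, so the second player wins.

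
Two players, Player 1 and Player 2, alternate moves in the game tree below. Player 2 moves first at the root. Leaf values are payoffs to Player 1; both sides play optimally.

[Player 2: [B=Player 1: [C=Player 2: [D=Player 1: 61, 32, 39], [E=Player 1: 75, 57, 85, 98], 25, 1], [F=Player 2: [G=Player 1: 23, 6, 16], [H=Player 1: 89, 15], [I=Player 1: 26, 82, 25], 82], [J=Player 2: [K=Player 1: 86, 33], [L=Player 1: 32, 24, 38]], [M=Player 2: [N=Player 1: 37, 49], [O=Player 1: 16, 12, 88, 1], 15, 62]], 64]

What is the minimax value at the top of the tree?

D (Player 1): max(61, 32, 39) = 61
E (Player 1): max(75, 57, 85, 98) = 98
C (Player 2): min(61, 98, 25, 1) = 1
G (Player 1): max(23, 6, 16) = 23
H (Player 1): max(89, 15) = 89
I (Player 1): max(26, 82, 25) = 82
F (Player 2): min(23, 89, 82, 82) = 23
K (Player 1): max(86, 33) = 86
L (Player 1): max(32, 24, 38) = 38
J (Player 2): min(86, 38) = 38
N (Player 1): max(37, 49) = 49
O (Player 1): max(16, 12, 88, 1) = 88
M (Player 2): min(49, 88, 15, 62) = 15
B (Player 1): max(1, 23, 38, 15) = 38
Root (Player 2): min(38, 64) = 38

38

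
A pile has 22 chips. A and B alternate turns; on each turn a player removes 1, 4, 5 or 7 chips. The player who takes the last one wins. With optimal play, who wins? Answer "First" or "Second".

First

W/L table (W = player to move can force a win):
i:   0  1  2  3  4  5  6  7  8  9 10 11 12 13 14 15 16 17 18 19 20 21 22
     L  W  L  W  W  W  W  W  L  W  L  W  W  W  W  W  L  W  L  W  W  W  W
Position 22 is W, so the first player wins.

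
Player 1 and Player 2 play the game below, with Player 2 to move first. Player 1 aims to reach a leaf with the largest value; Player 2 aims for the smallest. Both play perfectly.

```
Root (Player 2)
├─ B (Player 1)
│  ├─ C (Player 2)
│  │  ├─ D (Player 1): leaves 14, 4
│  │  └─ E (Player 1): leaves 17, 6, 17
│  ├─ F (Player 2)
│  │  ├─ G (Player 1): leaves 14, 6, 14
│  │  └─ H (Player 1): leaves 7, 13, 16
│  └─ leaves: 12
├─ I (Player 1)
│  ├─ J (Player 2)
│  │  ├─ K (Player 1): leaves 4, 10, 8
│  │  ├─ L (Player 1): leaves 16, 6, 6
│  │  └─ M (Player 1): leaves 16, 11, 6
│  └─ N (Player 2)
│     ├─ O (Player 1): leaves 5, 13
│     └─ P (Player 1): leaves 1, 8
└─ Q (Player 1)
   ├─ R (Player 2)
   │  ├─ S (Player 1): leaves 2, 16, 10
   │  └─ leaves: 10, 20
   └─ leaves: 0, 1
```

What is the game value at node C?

D: max(14, 4) = 14
E: max(17, 6, 17) = 17
C: min(14, 17) = 14

14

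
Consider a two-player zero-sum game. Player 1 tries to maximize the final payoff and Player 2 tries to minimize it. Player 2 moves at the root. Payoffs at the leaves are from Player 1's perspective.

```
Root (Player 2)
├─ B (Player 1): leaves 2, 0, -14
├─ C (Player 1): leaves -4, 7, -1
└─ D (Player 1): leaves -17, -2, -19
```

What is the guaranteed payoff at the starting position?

B (Player 1): max(2, 0, -14) = 2
C (Player 1): max(-4, 7, -1) = 7
D (Player 1): max(-17, -2, -19) = -2
Root (Player 2): min(2, 7, -2) = -2

-2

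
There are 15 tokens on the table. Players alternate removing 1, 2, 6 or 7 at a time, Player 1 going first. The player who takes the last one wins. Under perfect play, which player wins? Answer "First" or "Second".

i:   0  1  2  3  4  5  6  7  8  9 10 11 12 13 14 15
     L  W  W  L  W  W  W  W  L  W  W  L  W  W  W  W
Position 15 is W, so the first player wins.

First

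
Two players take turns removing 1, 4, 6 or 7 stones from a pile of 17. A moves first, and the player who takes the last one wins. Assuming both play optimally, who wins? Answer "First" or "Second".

First

Compute winning (W) and losing (L) positions by backward induction:
i:   0  1  2  3  4  5  6  7  8  9 10 11 12 13 14 15 16 17
     L  W  L  W  W  L  W  W  W  W  L  W  W  L  W  L  W  W
Position 17 is W, so the first player wins.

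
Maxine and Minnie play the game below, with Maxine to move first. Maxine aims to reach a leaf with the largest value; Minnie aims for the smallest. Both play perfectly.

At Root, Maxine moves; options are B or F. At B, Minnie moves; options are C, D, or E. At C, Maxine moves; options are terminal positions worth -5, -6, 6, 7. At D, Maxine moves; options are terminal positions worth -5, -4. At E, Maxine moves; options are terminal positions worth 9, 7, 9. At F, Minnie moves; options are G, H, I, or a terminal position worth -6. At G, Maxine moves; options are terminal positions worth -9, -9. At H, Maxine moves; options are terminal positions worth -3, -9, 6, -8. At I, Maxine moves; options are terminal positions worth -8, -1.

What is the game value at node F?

-9

G: max(-9, -9) = -9
H: max(-3, -9, 6, -8) = 6
I: max(-8, -1) = -1
F: min(-9, 6, -1, -6) = -9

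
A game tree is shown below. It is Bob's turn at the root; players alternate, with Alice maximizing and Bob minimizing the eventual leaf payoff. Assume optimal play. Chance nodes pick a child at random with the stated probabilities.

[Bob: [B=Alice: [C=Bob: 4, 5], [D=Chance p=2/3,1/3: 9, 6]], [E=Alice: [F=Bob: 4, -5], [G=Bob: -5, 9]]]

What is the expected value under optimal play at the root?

-5

C (Bob): min(4, 5) = 4
D (Chance): 2/3·9 + 1/3·6 = 8
B (Alice): max(4, 8) = 8
F (Bob): min(4, -5) = -5
G (Bob): min(-5, 9) = -5
E (Alice): max(-5, -5) = -5
Root (Bob): min(8, -5) = -5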